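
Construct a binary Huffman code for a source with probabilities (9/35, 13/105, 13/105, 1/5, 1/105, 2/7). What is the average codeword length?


Huffman construction (repeatedly merge the two least-probable nodes; each merge adds 1 bit to every symbol beneath it): 1/105 + 13/105 = 2/15; 13/105 + 2/15 = 9/35; 1/5 + 9/35 = 16/35; 9/35 + 2/7 = 19/35; 16/35 + 19/35 = 1. Resulting codeword lengths (in the order the probabilities were given): (2, 4, 3, 2, 4, 2). L_avg = sum(p_i * l_i) = 9/35*2 + 13/105*4 + 13/105*3 + 1/5*2 + 1/105*4 + 2/7*2 = 251/105 = 2.3905

2.3905 bits


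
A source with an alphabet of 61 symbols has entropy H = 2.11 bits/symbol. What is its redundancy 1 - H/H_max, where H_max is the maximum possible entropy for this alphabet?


H_max = log2(K) = log2(61) = 5.9307 bits/symbol. Redundancy = 1 - H/H_max = 1 - 2.11/5.9307 = 1 - 0.3558 = 0.6442

0.6442


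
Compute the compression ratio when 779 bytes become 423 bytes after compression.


Ratio = original / compressed = 779 / 423 = 1.8416

1.8416


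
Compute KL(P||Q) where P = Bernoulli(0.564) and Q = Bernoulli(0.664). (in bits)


KL = p*log2(p/q) + (1-p)*log2((1-p)/(1-q)) = 0.564*log2(0.564/0.664) + 0.436*log2(0.436/0.336) = 0.0311

0.0311 bits


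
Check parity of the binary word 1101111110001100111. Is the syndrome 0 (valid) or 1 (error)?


Syndrome = XOR of all bits = 1 XOR 1 XOR 0 XOR 1 XOR 1 XOR 1 XOR 1 XOR 1 XOR 1 XOR 0 XOR 0 XOR 0 XOR 1 XOR 1 XOR 0 XOR 0 XOR 1 XOR 1 XOR 1 = 1

1


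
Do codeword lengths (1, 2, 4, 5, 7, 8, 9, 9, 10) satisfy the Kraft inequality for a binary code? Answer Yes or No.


Kraft sum = sum(2^(-l_i)) = 0.8604, need <= 1. Result: satisfied (a binary prefix-free code with these lengths exists)

Yes


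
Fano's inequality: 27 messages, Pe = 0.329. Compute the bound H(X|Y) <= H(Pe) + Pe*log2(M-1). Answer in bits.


H(Pe) = -Pe*log2(Pe) - (1-Pe)*log2(1-Pe) = -0.329*log2(0.329) - 0.671*log2(0.671) = 0.527664 + 0.386238 = 0.9139. Pe*log2(M-1) = 0.329*log2(26) = 1.546445. Bound = H(Pe) + Pe*log2(M-1) = 0.527664 + 0.386238 + 1.546445 = 2.4603

2.4603 bits


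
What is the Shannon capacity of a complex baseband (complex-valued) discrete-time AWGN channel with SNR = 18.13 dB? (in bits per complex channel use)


SNR_linear = 10^(18.13/10) = 65.013; C = log2(1 + SNR_linear) = log2(1 + 65.013) = 6.0447

6.0447 bits/channel use


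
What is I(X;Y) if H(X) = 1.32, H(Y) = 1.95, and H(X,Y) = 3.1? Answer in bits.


I(X;Y) = H(X) + H(Y) - H(X,Y) = 1.32 + 1.95 - 3.1 = 0.17

0.17 bits


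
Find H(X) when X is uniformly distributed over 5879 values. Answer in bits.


H = log2(n) = log2(5879) = 12.5214

12.5214 bits


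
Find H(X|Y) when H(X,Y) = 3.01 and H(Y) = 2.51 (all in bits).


H(X|Y) = H(X,Y) - H(Y) = 3.01 - 2.51 = 0.5

0.5 bits


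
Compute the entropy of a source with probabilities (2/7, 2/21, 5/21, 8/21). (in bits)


H = -sum(p_i * log2(p_i)). Terms: -(2/7)*log2(2/7) = 0.516387; -(2/21)*log2(2/21) = 0.323078; -(5/21)*log2(5/21) = 0.492950; -(8/21)*log2(8/21) = 0.530407. H = 0.516387 + 0.323078 + 0.492950 + 0.530407 = 1.8628

1.8628 bits


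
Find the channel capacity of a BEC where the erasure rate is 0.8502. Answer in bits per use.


C = 1 - epsilon = 1 - 0.8502 = 0.1498

0.1498 bits


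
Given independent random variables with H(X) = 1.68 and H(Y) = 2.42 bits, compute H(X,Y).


For independent variables, H(X,Y) = H(X) + H(Y) = 1.68 + 2.42 = 4.1

4.1 bits


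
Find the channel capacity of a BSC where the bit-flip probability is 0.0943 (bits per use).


H(p) = -p*log2(p) - (1-p)*log2(1-p) = -0.0943*log2(0.0943) - 0.9057*log2(0.9057) = 0.321242 + 0.129420 = 0.4507. C = 1 - H(p) = 1 - 0.4507 = 0.5493

0.5493 bits


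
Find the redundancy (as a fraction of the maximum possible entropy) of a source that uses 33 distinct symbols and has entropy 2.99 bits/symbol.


H_max = log2(K) = log2(33) = 5.0444 bits/symbol. Redundancy = 1 - H/H_max = 1 - 2.99/5.0444 = 1 - 0.5927 = 0.4073

0.4073


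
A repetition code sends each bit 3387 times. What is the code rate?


Rate = k/n = 1/3387

1/3387


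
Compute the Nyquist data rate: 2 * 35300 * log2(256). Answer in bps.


Rate = 2 * B * log2(M) = 2 * 35300 * 8.0 = 564800.0

564800.0 bps


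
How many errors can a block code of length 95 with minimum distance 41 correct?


Correction capability = floor((d-1)/2) = floor((41-1)/2) = 20

20 errors


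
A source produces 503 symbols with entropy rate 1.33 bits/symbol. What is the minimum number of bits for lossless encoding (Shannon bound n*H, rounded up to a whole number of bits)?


Minimum bits >= n * H = 503 * 1.33 = 668.99, rounded up to a whole number of bits = 669

669 bits


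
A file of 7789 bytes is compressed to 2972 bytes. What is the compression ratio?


Ratio = original / compressed = 7789 / 2972 = 2.6208

2.6208


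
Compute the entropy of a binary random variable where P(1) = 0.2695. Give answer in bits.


H = -p*log2(p) - (1-p)*log2(1-p). -0.2695*log2(0.2695) = 0.509798; -0.7305*log2(0.7305) = 0.330949. H = 0.509798 + 0.330949 = 0.8407

0.8407 bits


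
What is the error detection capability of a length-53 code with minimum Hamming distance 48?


Detection capability = d_min - 1 = 48 - 1 = 47

47 errors


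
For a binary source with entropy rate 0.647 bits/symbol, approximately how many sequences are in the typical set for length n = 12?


log2|A_typical| = nH = 12 * 0.647 = 7.764, so |A_typical| ~ 2^7.764 = 2.174e+02

2.174e+02


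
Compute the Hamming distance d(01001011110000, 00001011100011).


Count differing positions: . ^ . . . . . . . ^ . . ^ ^ = 4 differences

4


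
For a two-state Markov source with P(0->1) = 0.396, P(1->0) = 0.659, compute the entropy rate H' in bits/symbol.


Stationary distribution: pi_0 = p10/(p01+p10) = 0.6246, pi_1 = 0.3754. Entropy rate H' = pi_0*H(p01) + pi_1*H(p10) = 0.6246*0.9686 + 0.3754*0.9258 = 0.9525

0.9525 bits/symbol


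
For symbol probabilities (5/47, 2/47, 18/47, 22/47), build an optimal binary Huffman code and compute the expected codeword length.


Huffman construction (repeatedly merge the two least-probable nodes; each merge adds 1 bit to every symbol beneath it): 2/47 + 5/47 = 7/47; 7/47 + 18/47 = 25/47; 22/47 + 25/47 = 1. Resulting codeword lengths (in the order the probabilities were given): (3, 3, 2, 1). L_avg = sum(p_i * l_i) = 5/47*3 + 2/47*3 + 18/47*2 + 22/47*1 = 79/47 = 1.6809

1.6809 bits


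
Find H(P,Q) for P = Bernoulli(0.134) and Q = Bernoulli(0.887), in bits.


H(P,Q) = -p*log2(q) - (1-p)*log2(1-q). -0.134*log2(0.887) = 0.023181; -0.866*log2(0.113) = 2.724094. H(P,Q) = 0.023181 + 2.724094 = 2.7473

2.7473 bits


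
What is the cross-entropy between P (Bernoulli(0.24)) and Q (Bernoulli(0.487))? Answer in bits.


H(P,Q) = -p*log2(q) - (1-p)*log2(1-q). -0.24*log2(0.487) = 0.249122; -0.76*log2(0.513) = 0.731857. H(P,Q) = 0.249122 + 0.731857 = 0.981

0.981 bits


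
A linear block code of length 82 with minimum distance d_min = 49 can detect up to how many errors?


Detection capability = d_min - 1 = 49 - 1 = 48

48 errors


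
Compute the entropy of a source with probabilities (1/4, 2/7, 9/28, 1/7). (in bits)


H = -sum(p_i * log2(p_i)). Terms: -(1/4)*log2(1/4) = 0.500000; -(2/7)*log2(2/7) = 0.516387; -(9/28)*log2(9/28) = 0.526317; -(1/7)*log2(1/7) = 0.401051. H = 0.500000 + 0.516387 + 0.526317 + 0.401051 = 1.9438

1.9438 bits


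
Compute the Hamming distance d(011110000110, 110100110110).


Count differing positions: ^ . ^ . ^ . ^ ^ . . . . = 5 differences

5


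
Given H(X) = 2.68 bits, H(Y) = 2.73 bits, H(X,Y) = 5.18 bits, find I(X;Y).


I(X;Y) = H(X) + H(Y) - H(X,Y) = 2.68 + 2.73 - 5.18 = 0.23

0.23 bits


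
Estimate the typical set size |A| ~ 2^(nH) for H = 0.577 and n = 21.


log2|A_typical| = nH = 21 * 0.577 = 12.117, so |A_typical| ~ 2^12.117 = 4.442e+03

4.442e+03


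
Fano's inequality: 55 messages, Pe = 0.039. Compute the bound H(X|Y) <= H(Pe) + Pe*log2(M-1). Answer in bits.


H(Pe) = -Pe*log2(Pe) - (1-Pe)*log2(1-Pe) = -0.039*log2(0.039) - 0.961*log2(0.961) = 0.182535 + 0.055153 = 0.2377. Pe*log2(M-1) = 0.039*log2(54) = 0.224441. Bound = H(Pe) + Pe*log2(M-1) = 0.182535 + 0.055153 + 0.224441 = 0.4621

0.4621 bits


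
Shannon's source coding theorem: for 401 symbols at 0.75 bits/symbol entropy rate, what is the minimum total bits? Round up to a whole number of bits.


Minimum bits >= n * H = 401 * 0.75 = 300.75, rounded up to a whole number of bits = 301

301 bits


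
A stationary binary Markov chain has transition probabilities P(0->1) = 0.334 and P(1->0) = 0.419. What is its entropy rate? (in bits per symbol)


Stationary distribution: pi_0 = p10/(p01+p10) = 0.5564, pi_1 = 0.4436. Entropy rate H' = pi_0*H(p01) + pi_1*H(p10) = 0.5564*0.919 + 0.4436*0.981 = 0.9465

0.9465 bits/symbol


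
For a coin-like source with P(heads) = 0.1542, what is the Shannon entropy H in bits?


H = -p*log2(p) - (1-p)*log2(1-p). -0.1542*log2(0.1542) = 0.415897; -0.8458*log2(0.8458) = 0.204355. H = 0.415897 + 0.204355 = 0.6203

0.6203 bits


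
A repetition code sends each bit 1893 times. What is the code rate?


Rate = k/n = 1/1893

1/1893


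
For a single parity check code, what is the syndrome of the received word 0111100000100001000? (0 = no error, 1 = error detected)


Syndrome = XOR of all bits = 0 XOR 1 XOR 1 XOR 1 XOR 1 XOR 0 XOR 0 XOR 0 XOR 0 XOR 0 XOR 1 XOR 0 XOR 0 XOR 0 XOR 0 XOR 1 XOR 0 XOR 0 XOR 0 = 0

0


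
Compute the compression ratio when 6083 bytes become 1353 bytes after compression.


Ratio = original / compressed = 6083 / 1353 = 4.4959

4.4959


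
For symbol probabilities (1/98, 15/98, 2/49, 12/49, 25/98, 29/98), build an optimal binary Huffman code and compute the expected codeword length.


Huffman construction (repeatedly merge the two least-probable nodes; each merge adds 1 bit to every symbol beneath it): 1/98 + 2/49 = 5/98; 5/98 + 15/98 = 10/49; 10/49 + 12/49 = 22/49; 25/98 + 29/98 = 27/49; 22/49 + 27/49 = 1. Resulting codeword lengths (in the order the probabilities were given): (4, 3, 4, 2, 2, 2). L_avg = sum(p_i * l_i) = 1/98*4 + 15/98*3 + 2/49*4 + 12/49*2 + 25/98*2 + 29/98*2 = 221/98 = 2.2551

2.2551 bits


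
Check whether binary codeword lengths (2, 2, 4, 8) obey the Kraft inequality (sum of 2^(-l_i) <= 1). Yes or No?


Kraft sum = sum(2^(-l_i)) = 0.5664, need <= 1. Result: satisfied (a binary prefix-free code with these lengths exists)

Yes


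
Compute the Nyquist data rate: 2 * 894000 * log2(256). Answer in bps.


Rate = 2 * B * log2(M) = 2 * 894000 * 8.0 = 14304000.0

14304000.0 bps


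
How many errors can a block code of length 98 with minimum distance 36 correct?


Correction capability = floor((d-1)/2) = floor((36-1)/2) = 17

17 errors


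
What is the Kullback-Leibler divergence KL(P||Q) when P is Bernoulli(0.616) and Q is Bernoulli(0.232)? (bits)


KL = p*log2(p/q) + (1-p)*log2((1-p)/(1-q)) = 0.616*log2(0.616/0.232) + 0.384*log2(0.384/0.768) = 0.4838

0.4838 bits


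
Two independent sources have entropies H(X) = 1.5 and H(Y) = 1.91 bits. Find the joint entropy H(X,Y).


For independent variables, H(X,Y) = H(X) + H(Y) = 1.5 + 1.91 = 3.41

3.41 bits


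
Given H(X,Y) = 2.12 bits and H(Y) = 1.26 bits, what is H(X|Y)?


H(X|Y) = H(X,Y) - H(Y) = 2.12 - 1.26 = 0.86

0.86 bits


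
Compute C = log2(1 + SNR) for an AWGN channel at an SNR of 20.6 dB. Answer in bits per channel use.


SNR_linear = 10^(20.6/10) = 114.8154; C = log2(1 + SNR_linear) = log2(1 + 114.8154) = 6.8557

6.8557 bits/channel use


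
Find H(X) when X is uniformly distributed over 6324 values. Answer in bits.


H = log2(n) = log2(6324) = 12.6266

12.6266 bits


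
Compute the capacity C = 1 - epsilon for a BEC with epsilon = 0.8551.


C = 1 - epsilon = 1 - 0.8551 = 0.1449

0.1449 bits


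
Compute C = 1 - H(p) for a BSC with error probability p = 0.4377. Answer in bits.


H(p) = -p*log2(p) - (1-p)*log2(1-p) = -0.4377*log2(0.4377) - 0.5623*log2(0.5623) = 0.521732 + 0.467040 = 0.9888. C = 1 - H(p) = 1 - 0.9888 = 0.0112

0.0112 bits


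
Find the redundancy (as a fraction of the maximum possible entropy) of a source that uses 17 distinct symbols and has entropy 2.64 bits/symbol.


H_max = log2(K) = log2(17) = 4.0875 bits/symbol. Redundancy = 1 - H/H_max = 1 - 2.64/4.0875 = 1 - 0.6459 = 0.3541

0.3541


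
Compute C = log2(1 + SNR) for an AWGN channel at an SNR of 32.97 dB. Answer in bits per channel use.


SNR_linear = 10^(32.97/10) = 1981.527; C = log2(1 + SNR_linear) = log2(1 + 1981.527) = 10.9531

10.9531 bits/channel use


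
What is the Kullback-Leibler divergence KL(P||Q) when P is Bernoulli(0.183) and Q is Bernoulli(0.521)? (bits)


KL = p*log2(p/q) + (1-p)*log2((1-p)/(1-q)) = 0.183*log2(0.183/0.521) + 0.817*log2(0.817/0.479) = 0.3531

0.3531 bits


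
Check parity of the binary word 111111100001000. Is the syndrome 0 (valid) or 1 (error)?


Syndrome = XOR of all bits = 1 XOR 1 XOR 1 XOR 1 XOR 1 XOR 1 XOR 1 XOR 0 XOR 0 XOR 0 XOR 0 XOR 1 XOR 0 XOR 0 XOR 0 = 0

0


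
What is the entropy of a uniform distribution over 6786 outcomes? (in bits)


H = log2(n) = log2(6786) = 12.7283

12.7283 bits


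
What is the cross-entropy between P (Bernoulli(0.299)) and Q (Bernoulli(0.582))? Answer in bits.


H(P,Q) = -p*log2(q) - (1-p)*log2(1-q). -0.299*log2(0.582) = 0.233492; -0.701*log2(0.418) = 0.882156. H(P,Q) = 0.233492 + 0.882156 = 1.1156

1.1156 bits


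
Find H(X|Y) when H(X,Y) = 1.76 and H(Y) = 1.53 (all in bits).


H(X|Y) = H(X,Y) - H(Y) = 1.76 - 1.53 = 0.23

0.23 bits


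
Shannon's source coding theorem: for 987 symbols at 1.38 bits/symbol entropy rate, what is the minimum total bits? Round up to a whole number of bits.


Minimum bits >= n * H = 987 * 1.38 = 1362.06, rounded up to a whole number of bits = 1363

1363 bits


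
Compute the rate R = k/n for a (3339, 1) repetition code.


Rate = k/n = 1/3339

1/3339


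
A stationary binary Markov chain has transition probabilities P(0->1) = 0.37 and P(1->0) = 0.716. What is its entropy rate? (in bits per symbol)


Stationary distribution: pi_0 = p10/(p01+p10) = 0.6593, pi_1 = 0.3407. Entropy rate H' = pi_0*H(p01) + pi_1*H(p10) = 0.6593*0.9507 + 0.3407*0.8608 = 0.9201

0.9201 bits/symbol


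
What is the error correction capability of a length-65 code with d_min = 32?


Correction capability = floor((d-1)/2) = floor((32-1)/2) = 15

15 errors


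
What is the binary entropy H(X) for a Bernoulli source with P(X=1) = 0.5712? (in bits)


H = -p*log2(p) - (1-p)*log2(1-p). -0.5712*log2(0.5712) = 0.461491; -0.4288*log2(0.4288) = 0.523832. H = 0.461491 + 0.523832 = 0.9853

0.9853 bits


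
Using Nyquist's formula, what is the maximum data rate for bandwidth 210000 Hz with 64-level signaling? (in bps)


Rate = 2 * B * log2(M) = 2 * 210000 * 6.0 = 2520000.0

2520000.0 bps


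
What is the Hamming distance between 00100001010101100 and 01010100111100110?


Count differing positions: . ^ ^ ^ . ^ . ^ ^ . ^ . . ^ . ^ . = 9 differences

9


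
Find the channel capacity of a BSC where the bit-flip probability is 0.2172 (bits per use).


H(p) = -p*log2(p) - (1-p)*log2(1-p) = -0.2172*log2(0.2172) - 0.7828*log2(0.7828) = 0.478471 + 0.276551 = 0.755. C = 1 - H(p) = 1 - 0.755 = 0.245

0.245 bits


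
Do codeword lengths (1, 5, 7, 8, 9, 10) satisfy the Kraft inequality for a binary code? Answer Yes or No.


Kraft sum = sum(2^(-l_i)) = 0.5459, need <= 1. Result: satisfied (a binary prefix-free code with these lengths exists)

Yes


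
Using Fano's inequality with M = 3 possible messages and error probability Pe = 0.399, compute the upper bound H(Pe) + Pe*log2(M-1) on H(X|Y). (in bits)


H(Pe) = -Pe*log2(Pe) - (1-Pe)*log2(1-Pe) = -0.399*log2(0.399) - 0.601*log2(0.601) = 0.528890 + 0.441472 = 0.9704. Pe*log2(M-1) = 0.399*log2(2) = 0.399000. Bound = H(Pe) + Pe*log2(M-1) = 0.528890 + 0.441472 + 0.399000 = 1.3694

1.3694 bits


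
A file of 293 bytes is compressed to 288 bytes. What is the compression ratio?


Ratio = original / compressed = 293 / 288 = 1.0174

1.0174


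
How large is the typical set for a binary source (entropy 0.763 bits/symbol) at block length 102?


log2|A_typical| = nH = 102 * 0.763 = 77.826, so |A_typical| ~ 2^77.826 = 2.679e+23

2.679e+23


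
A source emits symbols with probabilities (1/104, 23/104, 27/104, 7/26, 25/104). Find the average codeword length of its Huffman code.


Huffman construction (repeatedly merge the two least-probable nodes; each merge adds 1 bit to every symbol beneath it): 1/104 + 23/104 = 3/13; 3/13 + 25/104 = 49/104; 27/104 + 7/26 = 55/104; 49/104 + 55/104 = 1. Resulting codeword lengths (in the order the probabilities were given): (3, 3, 2, 2, 2). L_avg = sum(p_i * l_i) = 1/104*3 + 23/104*3 + 27/104*2 + 7/26*2 + 25/104*2 = 29/13 = 2.2308

2.2308 bits


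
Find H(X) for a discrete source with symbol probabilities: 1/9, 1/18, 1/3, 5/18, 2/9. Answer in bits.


H = -sum(p_i * log2(p_i)). Terms: -(1/9)*log2(1/9) = 0.352214; -(1/18)*log2(1/18) = 0.231663; -(1/3)*log2(1/3) = 0.528321; -(5/18)*log2(5/18) = 0.513332; -(2/9)*log2(2/9) = 0.482206. H = 0.352214 + 0.231663 + 0.528321 + 0.513332 + 0.482206 = 2.1077

2.1077 bits


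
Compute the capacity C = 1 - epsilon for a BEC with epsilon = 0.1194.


C = 1 - epsilon = 1 - 0.1194 = 0.8806

0.8806 bits


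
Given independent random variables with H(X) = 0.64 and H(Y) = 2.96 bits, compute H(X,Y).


For independent variables, H(X,Y) = H(X) + H(Y) = 0.64 + 2.96 = 3.6

3.6 bits


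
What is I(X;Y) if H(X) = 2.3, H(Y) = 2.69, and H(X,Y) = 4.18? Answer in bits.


I(X;Y) = H(X) + H(Y) - H(X,Y) = 2.3 + 2.69 - 4.18 = 0.81

0.81 bits


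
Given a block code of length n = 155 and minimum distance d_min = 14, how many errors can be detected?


Detection capability = d_min - 1 = 14 - 1 = 13

13 errors


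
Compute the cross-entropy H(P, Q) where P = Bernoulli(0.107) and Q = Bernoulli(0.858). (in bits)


H(P,Q) = -p*log2(q) - (1-p)*log2(1-q). -0.107*log2(0.858) = 0.023642; -0.893*log2(0.142) = 2.514721. H(P,Q) = 0.023642 + 2.514721 = 2.5384

2.5384 bits


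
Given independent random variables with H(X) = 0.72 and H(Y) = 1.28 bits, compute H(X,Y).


For independent variables, H(X,Y) = H(X) + H(Y) = 0.72 + 1.28 = 2.0

2.0 bits


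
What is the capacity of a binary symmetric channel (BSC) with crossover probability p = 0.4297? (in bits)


H(p) = -p*log2(p) - (1-p)*log2(1-p) = -0.4297*log2(0.4297) - 0.5703*log2(0.5703) = 0.523632 + 0.462061 = 0.9857. C = 1 - H(p) = 1 - 0.9857 = 0.0143

0.0143 bits


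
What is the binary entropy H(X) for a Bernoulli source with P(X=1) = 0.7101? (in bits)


H = -p*log2(p) - (1-p)*log2(1-p). -0.7101*log2(0.7101) = 0.350723; -0.2899*log2(0.2899) = 0.517869. H = 0.350723 + 0.517869 = 0.8686

0.8686 bits


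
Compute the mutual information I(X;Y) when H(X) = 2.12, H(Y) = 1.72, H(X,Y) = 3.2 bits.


I(X;Y) = H(X) + H(Y) - H(X,Y) = 2.12 + 1.72 - 3.2 = 0.64

0.64 bits


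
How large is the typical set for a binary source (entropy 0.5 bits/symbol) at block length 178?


log2|A_typical| = nH = 178 * 0.5 = 89.0, so |A_typical| ~ 2^89.0 = 6.190e+26

6.190e+26


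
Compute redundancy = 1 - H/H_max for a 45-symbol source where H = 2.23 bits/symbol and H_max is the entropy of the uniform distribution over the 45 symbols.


H_max = log2(K) = log2(45) = 5.4919 bits/symbol. Redundancy = 1 - H/H_max = 1 - 2.23/5.4919 = 1 - 0.4061 = 0.5939

0.5939


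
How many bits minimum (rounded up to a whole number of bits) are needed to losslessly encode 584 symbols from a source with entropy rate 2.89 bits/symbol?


Minimum bits >= n * H = 584 * 2.89 = 1687.76, rounded up to a whole number of bits = 1688

1688 bits


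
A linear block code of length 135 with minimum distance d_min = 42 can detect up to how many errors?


Detection capability = d_min - 1 = 42 - 1 = 41

41 errors


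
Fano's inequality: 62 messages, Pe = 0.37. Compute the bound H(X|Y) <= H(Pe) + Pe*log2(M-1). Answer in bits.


H(Pe) = -Pe*log2(Pe) - (1-Pe)*log2(1-Pe) = -0.37*log2(0.37) - 0.63*log2(0.63) = 0.530729 + 0.419943 = 0.9507. Pe*log2(M-1) = 0.37*log2(61) = 2.194373. Bound = H(Pe) + Pe*log2(M-1) = 0.530729 + 0.419943 + 2.194373 = 3.145

3.145 bits


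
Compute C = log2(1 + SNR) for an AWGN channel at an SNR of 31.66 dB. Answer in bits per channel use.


SNR_linear = 10^(31.66/10) = 1465.5478; C = log2(1 + SNR_linear) = log2(1 + 1465.5478) = 10.5182

10.5182 bits/channel use


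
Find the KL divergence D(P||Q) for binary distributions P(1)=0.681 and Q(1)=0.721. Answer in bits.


KL = p*log2(p/q) + (1-p)*log2((1-p)/(1-q)) = 0.681*log2(0.681/0.721) + 0.319*log2(0.319/0.279) = 0.0056

0.0056 bits


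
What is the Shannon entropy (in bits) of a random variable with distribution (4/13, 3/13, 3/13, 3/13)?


H = -sum(p_i * log2(p_i)). Terms: -(4/13)*log2(4/13) = 0.523212; -(3/13)*log2(3/13) = 0.488187; -(3/13)*log2(3/13) = 0.488187; -(3/13)*log2(3/13) = 0.488187. H = 0.523212 + 0.488187 + 0.488187 + 0.488187 = 1.9878

1.9878 bits


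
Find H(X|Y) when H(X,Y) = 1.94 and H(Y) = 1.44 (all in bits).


H(X|Y) = H(X,Y) - H(Y) = 1.94 - 1.44 = 0.5

0.5 bits


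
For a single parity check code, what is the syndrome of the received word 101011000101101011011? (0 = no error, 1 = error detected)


Syndrome = XOR of all bits = 1 XOR 0 XOR 1 XOR 0 XOR 1 XOR 1 XOR 0 XOR 0 XOR 0 XOR 1 XOR 0 XOR 1 XOR 1 XOR 0 XOR 1 XOR 0 XOR 1 XOR 1 XOR 0 XOR 1 XOR 1 = 0

0


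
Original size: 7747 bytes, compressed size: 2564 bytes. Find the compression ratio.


Ratio = original / compressed = 7747 / 2564 = 3.0215

3.0215


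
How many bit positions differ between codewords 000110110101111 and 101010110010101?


Count differing positions: ^ . ^ ^ . . . . . ^ ^ ^ . ^ . = 7 differences

7


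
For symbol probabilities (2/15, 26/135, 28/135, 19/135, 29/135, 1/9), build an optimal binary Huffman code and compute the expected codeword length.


Huffman construction (repeatedly merge the two least-probable nodes; each merge adds 1 bit to every symbol beneath it): 1/9 + 2/15 = 11/45; 19/135 + 26/135 = 1/3; 28/135 + 29/135 = 19/45; 11/45 + 1/3 = 26/45; 19/45 + 26/45 = 1. Resulting codeword lengths (in the order the probabilities were given): (3, 3, 2, 3, 2, 3). L_avg = sum(p_i * l_i) = 2/15*3 + 26/135*3 + 28/135*2 + 19/135*3 + 29/135*2 + 1/9*3 = 116/45 = 2.5778

2.5778 bits


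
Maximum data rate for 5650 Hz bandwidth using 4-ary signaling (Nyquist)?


Rate = 2 * B * log2(M) = 2 * 5650 * 2.0 = 22600.0

22600.0 bps


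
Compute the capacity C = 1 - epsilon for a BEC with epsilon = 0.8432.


C = 1 - epsilon = 1 - 0.8432 = 0.1568

0.1568 bits


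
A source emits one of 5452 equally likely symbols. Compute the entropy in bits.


H = log2(n) = log2(5452) = 12.4126

12.4126 bits


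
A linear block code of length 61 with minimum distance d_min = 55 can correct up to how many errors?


Correction capability = floor((d-1)/2) = floor((55-1)/2) = 27

27 errors


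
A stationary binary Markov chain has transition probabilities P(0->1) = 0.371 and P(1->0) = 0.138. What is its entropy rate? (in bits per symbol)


Stationary distribution: pi_0 = p10/(p01+p10) = 0.2711, pi_1 = 0.7289. Entropy rate H' = pi_0*H(p01) + pi_1*H(p10) = 0.2711*0.9514 + 0.7289*0.579 = 0.68

0.68 bits/symbol


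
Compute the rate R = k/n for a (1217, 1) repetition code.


Rate = k/n = 1/1217

1/1217


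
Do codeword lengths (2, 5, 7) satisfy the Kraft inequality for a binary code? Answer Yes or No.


Kraft sum = sum(2^(-l_i)) = 0.2891, need <= 1. Result: satisfied (a binary prefix-free code with these lengths exists)

Yes


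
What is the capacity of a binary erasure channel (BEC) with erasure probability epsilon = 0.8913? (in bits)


C = 1 - epsilon = 1 - 0.8913 = 0.1087

0.1087 bits


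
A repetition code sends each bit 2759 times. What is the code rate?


Rate = k/n = 1/2759

1/2759


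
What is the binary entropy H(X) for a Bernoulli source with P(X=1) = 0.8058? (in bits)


H = -p*log2(p) - (1-p)*log2(1-p). -0.8058*log2(0.8058) = 0.251012; -0.1942*log2(0.1942) = 0.459164. H = 0.251012 + 0.459164 = 0.7102

0.7102 bits


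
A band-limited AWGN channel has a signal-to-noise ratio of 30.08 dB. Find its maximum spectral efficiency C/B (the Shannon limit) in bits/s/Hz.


SNR_linear = 10^(30.08/10) = 1018.5914; C/B = log2(1 + SNR_linear) = log2(1 + 1018.5914) = 9.9938

9.9938 bits/s/Hz


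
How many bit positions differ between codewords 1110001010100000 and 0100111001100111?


Count differing positions: ^ . ^ . ^ ^ . . ^ ^ . . . ^ ^ ^ = 9 differences

9


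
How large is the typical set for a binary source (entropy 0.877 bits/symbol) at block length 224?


log2|A_typical| = nH = 224 * 0.877 = 196.448, so |A_typical| ~ 2^196.448 = 1.370e+59

1.370e+59


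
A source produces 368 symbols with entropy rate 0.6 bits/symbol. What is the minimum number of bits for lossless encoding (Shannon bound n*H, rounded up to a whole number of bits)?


Minimum bits >= n * H = 368 * 0.6 = 220.8, rounded up to a whole number of bits = 221

221 bits


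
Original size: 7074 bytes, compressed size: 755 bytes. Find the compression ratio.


Ratio = original / compressed = 7074 / 755 = 9.3695

9.3695


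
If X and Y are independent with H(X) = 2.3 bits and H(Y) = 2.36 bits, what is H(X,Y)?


For independent variables, H(X,Y) = H(X) + H(Y) = 2.3 + 2.36 = 4.66

4.66 bits


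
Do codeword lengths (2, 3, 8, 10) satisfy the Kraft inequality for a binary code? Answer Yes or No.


Kraft sum = sum(2^(-l_i)) = 0.3799, need <= 1. Result: satisfied (a binary prefix-free code with these lengths exists)

Yes


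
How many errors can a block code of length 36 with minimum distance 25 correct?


Correction capability = floor((d-1)/2) = floor((25-1)/2) = 12

12 errors


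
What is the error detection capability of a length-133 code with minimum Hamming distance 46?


Detection capability = d_min - 1 = 46 - 1 = 45

45 errors


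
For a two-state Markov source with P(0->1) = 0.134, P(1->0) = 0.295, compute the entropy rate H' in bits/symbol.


Stationary distribution: pi_0 = p10/(p01+p10) = 0.6876, pi_1 = 0.3124. Entropy rate H' = pi_0*H(p01) + pi_1*H(p10) = 0.6876*0.5683 + 0.3124*0.8751 = 0.6641

0.6641 bits/symbol


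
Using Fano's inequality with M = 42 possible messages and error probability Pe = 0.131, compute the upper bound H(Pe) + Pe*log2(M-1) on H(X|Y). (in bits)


H(Pe) = -Pe*log2(Pe) - (1-Pe)*log2(1-Pe) = -0.131*log2(0.131) - 0.869*log2(0.869) = 0.384139 + 0.176035 = 0.5602. Pe*log2(M-1) = 0.131*log2(41) = 0.701839. Bound = H(Pe) + Pe*log2(M-1) = 0.384139 + 0.176035 + 0.701839 = 1.262

1.262 bits


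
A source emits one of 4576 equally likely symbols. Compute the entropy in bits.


H = log2(n) = log2(4576) = 12.1599

12.1599 bits


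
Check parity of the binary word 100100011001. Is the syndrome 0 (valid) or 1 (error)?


Syndrome = XOR of all bits = 1 XOR 0 XOR 0 XOR 1 XOR 0 XOR 0 XOR 0 XOR 1 XOR 1 XOR 0 XOR 0 XOR 1 = 1

1


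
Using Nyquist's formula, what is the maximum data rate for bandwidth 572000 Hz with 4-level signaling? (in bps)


Rate = 2 * B * log2(M) = 2 * 572000 * 2.0 = 2288000.0

2288000.0 bps


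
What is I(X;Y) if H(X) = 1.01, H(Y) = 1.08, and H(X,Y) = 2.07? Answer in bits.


I(X;Y) = H(X) + H(Y) - H(X,Y) = 1.01 + 1.08 - 2.07 = 0.02

0.02 bits


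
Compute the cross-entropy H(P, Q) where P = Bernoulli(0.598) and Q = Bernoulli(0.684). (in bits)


H(P,Q) = -p*log2(q) - (1-p)*log2(1-q). -0.598*log2(0.684) = 0.327663; -0.402*log2(0.316) = 0.668125. H(P,Q) = 0.327663 + 0.668125 = 0.9958

0.9958 bits


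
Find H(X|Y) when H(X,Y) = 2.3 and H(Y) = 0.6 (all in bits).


H(X|Y) = H(X,Y) - H(Y) = 2.3 - 0.6 = 1.7

1.7 bits


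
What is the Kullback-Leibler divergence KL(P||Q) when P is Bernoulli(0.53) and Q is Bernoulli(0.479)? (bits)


KL = p*log2(p/q) + (1-p)*log2((1-p)/(1-q)) = 0.53*log2(0.53/0.479) + 0.47*log2(0.47/0.521) = 0.0075

0.0075 bits


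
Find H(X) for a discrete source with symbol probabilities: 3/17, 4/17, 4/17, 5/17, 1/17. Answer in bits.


H = -sum(p_i * log2(p_i)). Terms: -(3/17)*log2(3/17) = 0.441618; -(4/17)*log2(4/17) = 0.491168; -(4/17)*log2(4/17) = 0.491168; -(5/17)*log2(5/17) = 0.519275; -(1/17)*log2(1/17) = 0.240439. H = 0.441618 + 0.491168 + 0.491168 + 0.519275 + 0.240439 = 2.1837

2.1837 bits


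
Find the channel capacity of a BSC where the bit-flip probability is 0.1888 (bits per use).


H(p) = -p*log2(p) - (1-p)*log2(1-p) = -0.1888*log2(0.1888) - 0.8112*log2(0.8112) = 0.454077 + 0.244877 = 0.699. C = 1 - H(p) = 1 - 0.699 = 0.301

0.301 bits


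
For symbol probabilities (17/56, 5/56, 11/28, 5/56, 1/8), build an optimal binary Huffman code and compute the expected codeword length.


Huffman construction (repeatedly merge the two least-probable nodes; each merge adds 1 bit to every symbol beneath it): 5/56 + 5/56 = 5/28; 1/8 + 5/28 = 17/56; 17/56 + 17/56 = 17/28; 11/28 + 17/28 = 1. Resulting codeword lengths (in the order the probabilities were given): (2, 4, 1, 4, 3). L_avg = sum(p_i * l_i) = 17/56*2 + 5/56*4 + 11/28*1 + 5/56*4 + 1/8*3 = 117/56 = 2.0893

2.0893 bits


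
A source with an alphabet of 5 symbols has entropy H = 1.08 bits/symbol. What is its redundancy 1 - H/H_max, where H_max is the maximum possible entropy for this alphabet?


H_max = log2(K) = log2(5) = 2.3219 bits/symbol. Redundancy = 1 - H/H_max = 1 - 1.08/2.3219 = 1 - 0.4651 = 0.5349

0.5349


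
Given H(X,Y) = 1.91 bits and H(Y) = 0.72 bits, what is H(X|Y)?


H(X|Y) = H(X,Y) - H(Y) = 1.91 - 0.72 = 1.19

1.19 bits


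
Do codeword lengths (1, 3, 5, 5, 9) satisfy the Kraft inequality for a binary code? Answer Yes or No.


Kraft sum = sum(2^(-l_i)) = 0.6895, need <= 1. Result: satisfied (a binary prefix-free code with these lengths exists)

Yes


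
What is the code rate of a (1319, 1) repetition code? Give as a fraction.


Rate = k/n = 1/1319

1/1319


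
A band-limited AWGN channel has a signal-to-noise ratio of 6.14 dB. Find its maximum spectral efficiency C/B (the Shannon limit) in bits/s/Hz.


SNR_linear = 10^(6.14/10) = 4.1115; C/B = log2(1 + SNR_linear) = log2(1 + 4.1115) = 2.3537

2.3537 bits/s/Hz


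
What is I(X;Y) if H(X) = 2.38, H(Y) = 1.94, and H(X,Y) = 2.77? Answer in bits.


I(X;Y) = H(X) + H(Y) - H(X,Y) = 2.38 + 1.94 - 2.77 = 1.55

1.55 bits


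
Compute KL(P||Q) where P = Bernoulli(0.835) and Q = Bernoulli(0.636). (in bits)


KL = p*log2(p/q) + (1-p)*log2((1-p)/(1-q)) = 0.835*log2(0.835/0.636) + 0.165*log2(0.165/0.364) = 0.1396

0.1396 bits


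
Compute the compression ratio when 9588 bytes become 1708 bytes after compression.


Ratio = original / compressed = 9588 / 1708 = 5.6136

5.6136


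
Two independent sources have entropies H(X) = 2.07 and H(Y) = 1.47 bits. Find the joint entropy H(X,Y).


For independent variables, H(X,Y) = H(X) + H(Y) = 2.07 + 1.47 = 3.54

3.54 bits


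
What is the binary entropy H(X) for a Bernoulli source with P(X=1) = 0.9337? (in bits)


H = -p*log2(p) - (1-p)*log2(1-p). -0.9337*log2(0.9337) = 0.092407; -0.0663*log2(0.0663) = 0.259554. H = 0.092407 + 0.259554 = 0.352

0.352 bits


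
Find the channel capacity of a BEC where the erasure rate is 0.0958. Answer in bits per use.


C = 1 - epsilon = 1 - 0.0958 = 0.9042

0.9042 bits


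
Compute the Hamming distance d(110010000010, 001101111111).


Count differing positions: ^ ^ ^ ^ ^ ^ ^ ^ ^ ^ . ^ = 11 differences

11


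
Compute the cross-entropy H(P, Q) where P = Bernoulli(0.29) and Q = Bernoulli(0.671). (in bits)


H(P,Q) = -p*log2(q) - (1-p)*log2(1-q). -0.29*log2(0.671) = 0.166928; -0.71*log2(0.329) = 1.138727. H(P,Q) = 0.166928 + 1.138727 = 1.3057

1.3057 bits


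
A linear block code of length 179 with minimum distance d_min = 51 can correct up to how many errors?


Correction capability = floor((d-1)/2) = floor((51-1)/2) = 25

25 errors


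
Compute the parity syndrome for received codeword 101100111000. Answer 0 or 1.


Syndrome = XOR of all bits = 1 XOR 0 XOR 1 XOR 1 XOR 0 XOR 0 XOR 1 XOR 1 XOR 1 XOR 0 XOR 0 XOR 0 = 0

0


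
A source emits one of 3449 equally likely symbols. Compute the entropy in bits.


H = log2(n) = log2(3449) = 11.752

11.752 bits


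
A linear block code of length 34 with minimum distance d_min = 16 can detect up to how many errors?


Detection capability = d_min - 1 = 16 - 1 = 15

15 errors


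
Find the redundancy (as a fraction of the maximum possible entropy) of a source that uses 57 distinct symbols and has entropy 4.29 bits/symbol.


H_max = log2(K) = log2(57) = 5.8329 bits/symbol. Redundancy = 1 - H/H_max = 1 - 4.29/5.8329 = 1 - 0.7355 = 0.2645

0.2645


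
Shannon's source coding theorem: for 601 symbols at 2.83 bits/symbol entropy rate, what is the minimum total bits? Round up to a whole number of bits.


Minimum bits >= n * H = 601 * 2.83 = 1700.83, rounded up to a whole number of bits = 1701

1701 bits


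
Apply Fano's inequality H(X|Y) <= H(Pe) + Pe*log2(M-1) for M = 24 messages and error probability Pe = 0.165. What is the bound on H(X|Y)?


H(Pe) = -Pe*log2(Pe) - (1-Pe)*log2(1-Pe) = -0.165*log2(0.165) - 0.835*log2(0.835) = 0.428911 + 0.217227 = 0.6461. Pe*log2(M-1) = 0.165*log2(23) = 0.746388. Bound = H(Pe) + Pe*log2(M-1) = 0.428911 + 0.217227 + 0.746388 = 1.3925

1.3925 bits


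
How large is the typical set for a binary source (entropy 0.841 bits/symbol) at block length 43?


log2|A_typical| = nH = 43 * 0.841 = 36.163, so |A_typical| ~ 2^36.163 = 7.694e+10

7.694e+10


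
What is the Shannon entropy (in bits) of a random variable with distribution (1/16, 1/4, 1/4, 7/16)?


H = -sum(p_i * log2(p_i)). Terms: -(1/16)*log2(1/16) = 0.250000; -(1/4)*log2(1/4) = 0.500000; -(1/4)*log2(1/4) = 0.500000; -(7/16)*log2(7/16) = 0.521782. H = 0.250000 + 0.500000 + 0.500000 + 0.521782 = 1.7718

1.7718 bits


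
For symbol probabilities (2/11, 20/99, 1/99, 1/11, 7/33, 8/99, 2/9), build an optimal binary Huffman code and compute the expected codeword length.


Huffman construction (repeatedly merge the two least-probable nodes; each merge adds 1 bit to every symbol beneath it): 1/99 + 8/99 = 1/11; 1/11 + 1/11 = 2/11; 2/11 + 2/11 = 4/11; 20/99 + 7/33 = 41/99; 2/9 + 4/11 = 58/99; 41/99 + 58/99 = 1. Resulting codeword lengths (in the order the probabilities were given): (3, 2, 5, 4, 2, 5, 2). L_avg = sum(p_i * l_i) = 2/11*3 + 20/99*2 + 1/99*5 + 1/11*4 + 7/33*2 + 8/99*5 + 2/9*2 = 29/11 = 2.6364

2.6364 bits


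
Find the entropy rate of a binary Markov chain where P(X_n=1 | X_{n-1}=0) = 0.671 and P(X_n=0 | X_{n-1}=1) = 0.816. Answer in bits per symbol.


Stationary distribution: pi_0 = p10/(p01+p10) = 0.5488, pi_1 = 0.4512. Entropy rate H' = pi_0*H(p01) + pi_1*H(p10) = 0.5488*0.9139 + 0.4512*0.6887 = 0.8123

0.8123 bits/symbol


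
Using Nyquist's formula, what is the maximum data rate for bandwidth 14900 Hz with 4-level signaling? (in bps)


Rate = 2 * B * log2(M) = 2 * 14900 * 2.0 = 59600.0

59600.0 bps


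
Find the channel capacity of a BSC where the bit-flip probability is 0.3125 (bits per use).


H(p) = -p*log2(p) - (1-p)*log2(1-p) = -0.3125*log2(0.3125) - 0.6875*log2(0.6875) = 0.524397 + 0.371641 = 0.896. C = 1 - H(p) = 1 - 0.896 = 0.104

0.104 bits


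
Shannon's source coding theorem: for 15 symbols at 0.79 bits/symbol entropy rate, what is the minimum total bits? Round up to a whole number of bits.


Minimum bits >= n * H = 15 * 0.79 = 11.85, rounded up to a whole number of bits = 12

12 bits


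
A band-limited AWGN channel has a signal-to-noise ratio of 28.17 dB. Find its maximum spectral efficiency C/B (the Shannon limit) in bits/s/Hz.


SNR_linear = 10^(28.17/10) = 656.1453; C/B = log2(1 + SNR_linear) = log2(1 + 656.1453) = 9.3601

9.3601 bits/s/Hz


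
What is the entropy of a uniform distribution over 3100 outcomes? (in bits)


H = log2(n) = log2(3100) = 11.5981

11.5981 bits


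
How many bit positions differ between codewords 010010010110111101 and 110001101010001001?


Count differing positions: ^ . . . ^ ^ ^ ^ ^ ^ . . ^ ^ . ^ . . = 10 differences

10


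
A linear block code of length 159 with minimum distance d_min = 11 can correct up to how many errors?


Correction capability = floor((d-1)/2) = floor((11-1)/2) = 5

5 errors


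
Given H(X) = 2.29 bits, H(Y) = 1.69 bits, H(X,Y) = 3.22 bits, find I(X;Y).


I(X;Y) = H(X) + H(Y) - H(X,Y) = 2.29 + 1.69 - 3.22 = 0.76

0.76 bits


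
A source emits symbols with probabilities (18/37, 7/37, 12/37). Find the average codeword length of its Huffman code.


Huffman construction (repeatedly merge the two least-probable nodes; each merge adds 1 bit to every symbol beneath it): 7/37 + 12/37 = 19/37; 18/37 + 19/37 = 1. Resulting codeword lengths (in the order the probabilities were given): (1, 2, 2). L_avg = sum(p_i * l_i) = 18/37*1 + 7/37*2 + 12/37*2 = 56/37 = 1.5135

1.5135 bits


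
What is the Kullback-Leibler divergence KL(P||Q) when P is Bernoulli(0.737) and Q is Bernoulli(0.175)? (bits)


KL = p*log2(p/q) + (1-p)*log2((1-p)/(1-q)) = 0.737*log2(0.737/0.175) + 0.263*log2(0.263/0.825) = 1.095

1.095 bits


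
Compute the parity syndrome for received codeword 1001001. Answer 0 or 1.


Syndrome = XOR of all bits = 1 XOR 0 XOR 0 XOR 1 XOR 0 XOR 0 XOR 1 = 1

1


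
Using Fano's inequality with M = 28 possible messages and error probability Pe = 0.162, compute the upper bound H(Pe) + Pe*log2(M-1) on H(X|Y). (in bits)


H(Pe) = -Pe*log2(Pe) - (1-Pe)*log2(1-Pe) = -0.162*log2(0.162) - 0.838*log2(0.838) = 0.425401 + 0.213671 = 0.6391. Pe*log2(M-1) = 0.162*log2(27) = 0.770292. Bound = H(Pe) + Pe*log2(M-1) = 0.425401 + 0.213671 + 0.770292 = 1.4094

1.4094 bits


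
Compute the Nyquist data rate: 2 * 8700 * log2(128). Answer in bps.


Rate = 2 * B * log2(M) = 2 * 8700 * 7.0 = 121800.0

121800.0 bps


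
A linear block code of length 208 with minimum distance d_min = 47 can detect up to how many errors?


Detection capability = d_min - 1 = 47 - 1 = 46

46 errors


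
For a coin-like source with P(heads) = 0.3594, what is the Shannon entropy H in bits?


H = -p*log2(p) - (1-p)*log2(1-p). -0.3594*log2(0.3594) = 0.530596; -0.6406*log2(0.6406) = 0.411588. H = 0.530596 + 0.411588 = 0.9422

0.9422 bits


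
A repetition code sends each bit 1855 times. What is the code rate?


Rate = k/n = 1/1855

1/1855


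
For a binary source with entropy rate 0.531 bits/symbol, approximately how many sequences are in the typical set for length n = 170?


log2|A_typical| = nH = 170 * 0.531 = 90.27, so |A_typical| ~ 2^90.27 = 1.493e+27

1.493e+27


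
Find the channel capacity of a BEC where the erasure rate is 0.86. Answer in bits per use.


C = 1 - epsilon = 1 - 0.86 = 0.14

0.14 bits


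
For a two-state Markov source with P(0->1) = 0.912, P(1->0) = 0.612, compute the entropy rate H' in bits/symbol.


Stationary distribution: pi_0 = p10/(p01+p10) = 0.4016, pi_1 = 0.5984. Entropy rate H' = pi_0*H(p01) + pi_1*H(p10) = 0.4016*0.4298 + 0.5984*0.9635 = 0.7492

0.7492 bits/symbol


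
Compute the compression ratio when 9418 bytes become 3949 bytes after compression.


Ratio = original / compressed = 9418 / 3949 = 2.3849

2.3849


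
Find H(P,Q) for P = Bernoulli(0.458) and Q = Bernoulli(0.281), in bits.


H(P,Q) = -p*log2(q) - (1-p)*log2(1-q). -0.458*log2(0.281) = 0.838762; -0.542*log2(0.719) = 0.257957. H(P,Q) = 0.838762 + 0.257957 = 1.0967

1.0967 bits
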